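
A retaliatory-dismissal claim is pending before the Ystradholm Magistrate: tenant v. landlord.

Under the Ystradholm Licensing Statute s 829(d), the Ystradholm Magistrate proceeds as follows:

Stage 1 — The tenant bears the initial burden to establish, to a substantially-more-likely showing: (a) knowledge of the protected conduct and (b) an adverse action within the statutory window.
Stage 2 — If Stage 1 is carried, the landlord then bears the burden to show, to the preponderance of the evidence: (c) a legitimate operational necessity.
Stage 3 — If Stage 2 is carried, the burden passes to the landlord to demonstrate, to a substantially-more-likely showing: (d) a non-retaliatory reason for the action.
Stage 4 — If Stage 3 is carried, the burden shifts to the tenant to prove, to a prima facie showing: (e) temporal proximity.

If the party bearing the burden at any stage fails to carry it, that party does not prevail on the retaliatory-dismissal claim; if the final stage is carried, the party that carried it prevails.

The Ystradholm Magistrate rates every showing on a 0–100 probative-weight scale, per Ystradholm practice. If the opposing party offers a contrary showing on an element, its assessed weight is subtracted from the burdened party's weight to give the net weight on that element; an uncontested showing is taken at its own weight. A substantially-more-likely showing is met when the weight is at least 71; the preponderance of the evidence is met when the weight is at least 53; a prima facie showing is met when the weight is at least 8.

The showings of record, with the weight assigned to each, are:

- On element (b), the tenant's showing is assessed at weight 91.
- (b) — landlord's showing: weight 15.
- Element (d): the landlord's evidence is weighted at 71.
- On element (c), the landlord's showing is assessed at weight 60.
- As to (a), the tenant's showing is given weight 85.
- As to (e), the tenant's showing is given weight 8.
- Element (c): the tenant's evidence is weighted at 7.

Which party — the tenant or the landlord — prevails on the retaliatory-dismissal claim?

Stage 1 — burden on tenant; standard: a substantially-more-likely showing (weight is at least 71).
    (a): 85 ≥ 71 [met]
    (b): 91 − 15 = 76 ≥ 71 [met]
  All elements met. The burden passes to the landlord.
Stage 2 — burden on landlord; standard: the preponderance of the evidence (weight is at least 53).
    (c): 60 − 7 = 53 ≥ 53 [met]
  Stage 2 carried; the burden remains with the landlord.
Stage 3 — burden on landlord; standard: a substantially-more-likely showing (weight is at least 71).
    (d): 71 ≥ 71 [met]
  All elements met. The burden passes to the tenant.
Stage 4 — burden on tenant; standard: a prima facie showing (weight is at least 8).
    (e): 8 ≥ 8 [met]
  Stage 4 carried; the final stage is satisfied.
Every stage carried; the tenant prevails.

tenant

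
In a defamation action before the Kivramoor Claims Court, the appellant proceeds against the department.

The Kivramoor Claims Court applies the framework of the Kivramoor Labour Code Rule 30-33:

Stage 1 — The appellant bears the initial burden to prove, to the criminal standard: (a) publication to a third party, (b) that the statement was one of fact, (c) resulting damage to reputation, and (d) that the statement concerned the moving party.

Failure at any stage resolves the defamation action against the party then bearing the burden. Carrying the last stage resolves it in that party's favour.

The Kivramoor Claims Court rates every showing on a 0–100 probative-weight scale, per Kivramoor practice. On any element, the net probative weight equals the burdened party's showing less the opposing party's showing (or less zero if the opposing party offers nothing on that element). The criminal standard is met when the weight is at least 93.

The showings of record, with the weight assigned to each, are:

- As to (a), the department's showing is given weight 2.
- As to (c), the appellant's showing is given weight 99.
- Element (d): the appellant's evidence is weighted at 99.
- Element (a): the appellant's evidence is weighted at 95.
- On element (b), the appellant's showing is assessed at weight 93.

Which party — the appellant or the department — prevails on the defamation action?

Stage 1 — burden on appellant; standard: the criminal standard (weight is at least 93).
    (a): 95 − 2 = 93 ≥ 93 [met]
    (b): 93 ≥ 93 [met]
    (c): 99 ≥ 93 [met]
    (d): 99 ≥ 93 [met]
  Stage 1 carried; the final stage is satisfied.
All stages carried — the appellant prevails.

appellant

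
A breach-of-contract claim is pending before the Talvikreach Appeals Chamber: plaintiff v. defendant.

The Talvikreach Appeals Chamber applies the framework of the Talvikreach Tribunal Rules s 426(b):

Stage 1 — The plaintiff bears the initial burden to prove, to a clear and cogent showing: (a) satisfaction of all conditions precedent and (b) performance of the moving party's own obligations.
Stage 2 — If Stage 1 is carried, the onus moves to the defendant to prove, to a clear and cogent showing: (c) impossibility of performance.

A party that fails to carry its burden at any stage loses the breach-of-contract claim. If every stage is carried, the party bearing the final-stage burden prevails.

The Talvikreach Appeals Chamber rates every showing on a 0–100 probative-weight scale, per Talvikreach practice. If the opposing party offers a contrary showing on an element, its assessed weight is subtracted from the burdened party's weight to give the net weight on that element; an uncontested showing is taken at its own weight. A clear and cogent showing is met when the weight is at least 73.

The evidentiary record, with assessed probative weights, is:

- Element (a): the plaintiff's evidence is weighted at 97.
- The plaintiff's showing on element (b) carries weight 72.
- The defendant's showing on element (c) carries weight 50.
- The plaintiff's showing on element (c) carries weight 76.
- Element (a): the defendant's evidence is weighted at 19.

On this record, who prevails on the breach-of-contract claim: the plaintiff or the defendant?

At Stage 1 the plaintiff must meet a clear and cogent showing (weight is at least 73): on (a) the weight is 97 less the opposing 19 gives net 78, ≥ 73, so (a) meets the standard; on (b) the weight is 72, which does not reach 73, so (b) does not meet the standard.
  Not every element is met, so the plaintiff fails to carry Stage 1.
The analysis ends at Stage 1; the defendant prevails.

defendant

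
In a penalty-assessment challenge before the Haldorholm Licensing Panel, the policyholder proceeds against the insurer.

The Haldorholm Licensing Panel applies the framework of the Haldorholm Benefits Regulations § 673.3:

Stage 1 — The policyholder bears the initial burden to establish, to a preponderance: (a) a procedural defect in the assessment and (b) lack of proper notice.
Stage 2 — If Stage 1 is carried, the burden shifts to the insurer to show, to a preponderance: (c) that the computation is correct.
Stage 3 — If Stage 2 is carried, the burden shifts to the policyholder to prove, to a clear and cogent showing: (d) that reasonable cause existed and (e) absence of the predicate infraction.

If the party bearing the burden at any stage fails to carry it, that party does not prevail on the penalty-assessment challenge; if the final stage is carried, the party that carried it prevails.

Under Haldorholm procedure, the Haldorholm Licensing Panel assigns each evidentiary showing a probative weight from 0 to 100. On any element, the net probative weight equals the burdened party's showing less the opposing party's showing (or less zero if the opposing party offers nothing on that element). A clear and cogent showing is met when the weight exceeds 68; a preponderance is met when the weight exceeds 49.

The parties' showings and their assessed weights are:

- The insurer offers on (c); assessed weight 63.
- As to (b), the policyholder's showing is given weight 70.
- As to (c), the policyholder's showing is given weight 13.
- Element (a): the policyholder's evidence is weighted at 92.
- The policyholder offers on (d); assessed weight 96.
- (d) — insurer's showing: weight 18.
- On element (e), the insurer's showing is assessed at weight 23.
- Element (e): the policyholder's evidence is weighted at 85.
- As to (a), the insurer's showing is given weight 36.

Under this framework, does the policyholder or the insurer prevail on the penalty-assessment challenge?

insurer

Stage 1 — burden on policyholder; standard: a preponderance (weight exceeds 49).
    (a): 92 − 36 = 56 > 49 [met]
    (b): 70 > 49 [met]
  The policyholder carries Stage 1; the insurer now bears the burden.
Stage 2 — burden on insurer; standard: a preponderance (weight exceeds 49).
    (c): 63 − 13 = 50 > 49 [met]
  Stage 2 is satisfied; the onus moves to the policyholder.
Stage 3 — burden on policyholder; standard: a clear and cogent showing (weight exceeds 68).
    (d): 96 − 18 = 78 > 68 [met]
    (e): 85 − 23 = 62 ≤ 68 [not met]
  Not every element is met, so the policyholder fails to carry Stage 3.
The insurer prevails.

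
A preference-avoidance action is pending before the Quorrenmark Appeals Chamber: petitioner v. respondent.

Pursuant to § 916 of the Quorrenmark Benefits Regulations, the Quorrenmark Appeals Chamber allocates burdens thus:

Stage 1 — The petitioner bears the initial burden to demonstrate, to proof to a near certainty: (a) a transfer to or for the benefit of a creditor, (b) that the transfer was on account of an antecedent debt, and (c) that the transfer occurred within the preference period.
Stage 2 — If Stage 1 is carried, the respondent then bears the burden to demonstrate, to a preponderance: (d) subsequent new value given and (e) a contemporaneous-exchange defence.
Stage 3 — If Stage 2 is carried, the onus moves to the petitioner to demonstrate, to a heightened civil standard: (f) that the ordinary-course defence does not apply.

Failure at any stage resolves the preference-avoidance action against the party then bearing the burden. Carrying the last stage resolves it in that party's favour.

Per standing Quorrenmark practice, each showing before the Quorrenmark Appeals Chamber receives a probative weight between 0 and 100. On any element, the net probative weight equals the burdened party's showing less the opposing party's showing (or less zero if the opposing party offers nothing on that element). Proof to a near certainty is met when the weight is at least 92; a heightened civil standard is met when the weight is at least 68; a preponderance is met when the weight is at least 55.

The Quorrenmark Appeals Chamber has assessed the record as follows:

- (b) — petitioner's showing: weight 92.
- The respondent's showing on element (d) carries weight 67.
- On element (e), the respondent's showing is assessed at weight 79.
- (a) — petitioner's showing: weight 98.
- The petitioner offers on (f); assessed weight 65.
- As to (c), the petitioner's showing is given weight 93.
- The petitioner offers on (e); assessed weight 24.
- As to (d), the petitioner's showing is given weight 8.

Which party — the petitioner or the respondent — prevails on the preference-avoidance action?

Stage 1 (petitioner, proof to a near certainty, weight is at least 92): (a) 98 ≥ 92 — meets; (b) 92 ≥ 92 — meets; (c) 93 ≥ 92 — meets.
  The petitioner carries Stage 1; the respondent now bears the burden.
Stage 2 (respondent, a preponderance, weight is at least 55): (d) net 67−8=59 ≥ 55 — meets; (e) net 79−24=55 ≥ 55 — meets.
  The respondent carries Stage 2; the petitioner now bears the burden.
Stage 3 (petitioner, a heightened civil standard, weight is at least 68): (f) 65 < 68 — fails.
  Not every element is met, so the petitioner fails to carry Stage 3.
The analysis ends at Stage 3; the respondent prevails.

respondent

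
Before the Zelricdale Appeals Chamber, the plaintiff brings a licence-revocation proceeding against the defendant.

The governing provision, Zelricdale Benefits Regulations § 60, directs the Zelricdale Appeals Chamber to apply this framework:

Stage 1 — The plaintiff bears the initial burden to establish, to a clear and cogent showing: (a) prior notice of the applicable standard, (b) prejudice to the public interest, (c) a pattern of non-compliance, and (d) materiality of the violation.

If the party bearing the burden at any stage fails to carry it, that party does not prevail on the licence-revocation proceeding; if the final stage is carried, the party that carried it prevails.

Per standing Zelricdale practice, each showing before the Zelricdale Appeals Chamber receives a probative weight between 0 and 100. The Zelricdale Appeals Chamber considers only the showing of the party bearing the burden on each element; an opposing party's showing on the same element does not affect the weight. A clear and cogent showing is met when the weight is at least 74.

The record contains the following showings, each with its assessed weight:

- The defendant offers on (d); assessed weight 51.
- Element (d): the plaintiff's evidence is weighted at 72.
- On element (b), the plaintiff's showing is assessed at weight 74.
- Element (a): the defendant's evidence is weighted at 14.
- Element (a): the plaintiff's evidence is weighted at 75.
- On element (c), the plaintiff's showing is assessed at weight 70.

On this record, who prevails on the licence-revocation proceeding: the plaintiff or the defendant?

defendant

At Stage 1 the plaintiff must meet a clear and cogent showing (weight is at least 74): on (a) the weight is 75 (the defendant's 14 is given no effect), which does reach 74, so (a) meets the standard; on (b) the weight is 74, which does reach 74, so (b) meets the standard; on (c) the weight is 70, < 74, so (c) does not meet the standard; on (d) the weight is 72 (the defendant's 51 is given no effect), < 74, so (d) does not meet the standard.
  Stage 1 not carried; the plaintiff fails its burden.
So the defendant prevails.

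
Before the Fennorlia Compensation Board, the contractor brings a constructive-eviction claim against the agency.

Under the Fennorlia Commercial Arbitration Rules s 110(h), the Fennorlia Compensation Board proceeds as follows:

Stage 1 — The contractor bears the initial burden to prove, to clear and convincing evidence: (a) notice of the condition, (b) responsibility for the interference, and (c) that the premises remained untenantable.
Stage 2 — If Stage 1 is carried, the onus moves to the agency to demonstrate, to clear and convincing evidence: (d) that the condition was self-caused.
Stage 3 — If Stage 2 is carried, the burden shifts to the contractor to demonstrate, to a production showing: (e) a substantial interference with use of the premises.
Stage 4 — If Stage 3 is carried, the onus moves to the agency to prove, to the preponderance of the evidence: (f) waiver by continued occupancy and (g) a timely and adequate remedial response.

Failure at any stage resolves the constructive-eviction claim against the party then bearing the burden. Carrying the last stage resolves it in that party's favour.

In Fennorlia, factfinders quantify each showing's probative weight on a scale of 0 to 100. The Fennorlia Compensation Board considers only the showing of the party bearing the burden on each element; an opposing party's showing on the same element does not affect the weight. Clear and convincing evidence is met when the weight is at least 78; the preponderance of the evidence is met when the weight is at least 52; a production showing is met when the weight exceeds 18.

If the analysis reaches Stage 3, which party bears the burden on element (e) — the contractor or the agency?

contractor

Stage 3's rule assigns the burden to the contractor (to a production showing).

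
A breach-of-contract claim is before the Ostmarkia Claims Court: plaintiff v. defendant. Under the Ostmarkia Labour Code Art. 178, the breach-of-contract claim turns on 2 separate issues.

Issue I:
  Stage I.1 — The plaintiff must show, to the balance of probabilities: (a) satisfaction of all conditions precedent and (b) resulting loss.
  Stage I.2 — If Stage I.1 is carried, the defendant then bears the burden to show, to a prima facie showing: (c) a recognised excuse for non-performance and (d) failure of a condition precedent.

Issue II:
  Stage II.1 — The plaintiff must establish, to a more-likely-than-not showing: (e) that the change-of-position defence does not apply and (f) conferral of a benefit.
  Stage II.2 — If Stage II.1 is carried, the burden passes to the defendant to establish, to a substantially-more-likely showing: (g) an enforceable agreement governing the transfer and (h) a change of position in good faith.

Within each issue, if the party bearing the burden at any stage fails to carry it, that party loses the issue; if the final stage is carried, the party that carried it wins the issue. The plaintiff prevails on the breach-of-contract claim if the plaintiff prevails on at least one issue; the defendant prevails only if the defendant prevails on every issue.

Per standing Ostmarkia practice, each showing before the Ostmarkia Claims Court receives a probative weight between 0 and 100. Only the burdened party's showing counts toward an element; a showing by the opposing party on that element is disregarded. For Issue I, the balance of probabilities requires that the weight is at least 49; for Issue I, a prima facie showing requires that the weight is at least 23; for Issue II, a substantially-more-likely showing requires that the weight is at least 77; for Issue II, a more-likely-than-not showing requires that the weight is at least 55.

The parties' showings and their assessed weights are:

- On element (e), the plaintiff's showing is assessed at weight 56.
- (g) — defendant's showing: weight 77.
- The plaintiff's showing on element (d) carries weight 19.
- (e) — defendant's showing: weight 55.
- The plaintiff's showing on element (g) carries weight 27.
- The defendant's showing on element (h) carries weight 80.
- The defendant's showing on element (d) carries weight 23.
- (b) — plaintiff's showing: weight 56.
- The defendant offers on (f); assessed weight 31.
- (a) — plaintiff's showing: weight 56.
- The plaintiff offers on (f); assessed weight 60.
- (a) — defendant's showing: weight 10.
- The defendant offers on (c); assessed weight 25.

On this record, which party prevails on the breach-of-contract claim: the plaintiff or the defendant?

— Issue I —
Stage I.1 — burden on plaintiff; standard: the balance of probabilities (weight is at least 49).
    (a): 56 (defendant's 10 disregarded) ≥ 49 [met]
    (b): 56 ≥ 49 [met]
  Stage I.1 is satisfied; the onus moves to the defendant.
Stage I.2 — burden on defendant; standard: a prima facie showing (weight is at least 23).
    (c): 25 ≥ 23 [met]
    (d): 23 (plaintiff's 19 disregarded) ≥ 23 [met]
  Stage I.2 carried; the final stage is satisfied.
All stages carried — the defendant prevails on this issue.
— Issue II —
Stage II.1 (plaintiff, a more-likely-than-not showing, weight is at least 55): (e) 56 (defendant's 55 disregarded) ≥ 55 — meets; (f) 60 (defendant's 31 disregarded) ≥ 55 — meets.
  All elements met. The burden passes to the defendant.
Stage II.2 (defendant, a substantially-more-likely showing, weight is at least 77): (g) 77 (plaintiff's 27 disregarded) ≥ 77 — meets; (h) 80 ≥ 77 — meets.
  Stage II.2 carried; the final stage is satisfied.
With every stage satisfied, the defendant prevails on this issue.
Per-issue: Issue I → defendant; Issue II → defendant. The plaintiff must prevail on at least one issue; overall, the defendant prevails.

defendant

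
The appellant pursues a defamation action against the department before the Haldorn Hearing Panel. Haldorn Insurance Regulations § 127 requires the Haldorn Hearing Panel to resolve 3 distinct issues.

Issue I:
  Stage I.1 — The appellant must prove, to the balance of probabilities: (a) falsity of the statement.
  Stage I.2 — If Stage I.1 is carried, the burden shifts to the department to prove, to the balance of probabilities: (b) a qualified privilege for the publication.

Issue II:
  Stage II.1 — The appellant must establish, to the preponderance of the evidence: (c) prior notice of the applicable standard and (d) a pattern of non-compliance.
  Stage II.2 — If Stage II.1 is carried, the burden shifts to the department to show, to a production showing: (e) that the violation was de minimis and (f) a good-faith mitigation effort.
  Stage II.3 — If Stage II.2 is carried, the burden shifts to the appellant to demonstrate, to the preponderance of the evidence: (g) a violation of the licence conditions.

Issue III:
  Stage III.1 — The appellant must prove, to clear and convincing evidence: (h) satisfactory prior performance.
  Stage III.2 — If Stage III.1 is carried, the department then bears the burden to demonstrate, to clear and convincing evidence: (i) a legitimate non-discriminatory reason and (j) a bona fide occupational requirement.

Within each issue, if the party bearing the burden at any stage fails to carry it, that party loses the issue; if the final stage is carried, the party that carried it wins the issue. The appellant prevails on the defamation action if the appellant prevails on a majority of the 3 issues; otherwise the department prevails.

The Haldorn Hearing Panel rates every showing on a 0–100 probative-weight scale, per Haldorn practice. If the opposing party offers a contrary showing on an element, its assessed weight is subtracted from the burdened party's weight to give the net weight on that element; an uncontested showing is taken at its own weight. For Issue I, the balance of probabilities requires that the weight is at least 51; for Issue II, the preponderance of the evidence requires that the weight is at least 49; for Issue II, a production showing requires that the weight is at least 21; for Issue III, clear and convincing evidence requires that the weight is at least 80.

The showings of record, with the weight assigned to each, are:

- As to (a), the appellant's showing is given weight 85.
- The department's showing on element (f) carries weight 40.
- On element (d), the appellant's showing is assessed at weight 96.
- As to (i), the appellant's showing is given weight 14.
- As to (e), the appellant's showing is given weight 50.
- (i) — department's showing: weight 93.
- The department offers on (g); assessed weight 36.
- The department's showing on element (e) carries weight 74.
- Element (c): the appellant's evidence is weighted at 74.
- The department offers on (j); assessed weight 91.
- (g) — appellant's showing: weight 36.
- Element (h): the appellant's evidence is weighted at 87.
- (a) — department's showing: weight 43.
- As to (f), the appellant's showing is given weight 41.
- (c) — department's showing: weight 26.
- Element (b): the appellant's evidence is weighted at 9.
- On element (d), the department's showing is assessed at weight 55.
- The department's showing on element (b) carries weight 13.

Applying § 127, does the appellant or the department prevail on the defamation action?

department

— Issue I —
Stage I.1 — burden on appellant; standard: the balance of probabilities (weight is at least 51).
    (a): 85 − 43 = 42 < 51 [not met]
  The appellant does not carry Stage I.1.
The department prevails on this issue.
— Issue II —
Stage II.1 (appellant, the preponderance of the evidence, weight is at least 49): (c) net 74−26=48 < 49 — fails; (d) net 96−55=41 < 49 — fails.
  Stage II.1 not carried; the appellant fails its burden.
So the department prevails on this issue.
— Issue III —
Stage III.1 (appellant, clear and convincing evidence, weight is at least 80): (h) 87 ≥ 80 — meets.
  All elements met. The burden passes to the department.
Stage III.2 (department, clear and convincing evidence, weight is at least 80): (i) net 93−14=79 < 80 — fails; (j) 91 ≥ 80 — meets.
  Stage III.2 not carried; the department fails its burden.
So the appellant prevails on this issue.
Per-issue: Issue I → department; Issue II → department; Issue III → appellant. The appellant must prevail on a majority of issues; overall, the department prevails.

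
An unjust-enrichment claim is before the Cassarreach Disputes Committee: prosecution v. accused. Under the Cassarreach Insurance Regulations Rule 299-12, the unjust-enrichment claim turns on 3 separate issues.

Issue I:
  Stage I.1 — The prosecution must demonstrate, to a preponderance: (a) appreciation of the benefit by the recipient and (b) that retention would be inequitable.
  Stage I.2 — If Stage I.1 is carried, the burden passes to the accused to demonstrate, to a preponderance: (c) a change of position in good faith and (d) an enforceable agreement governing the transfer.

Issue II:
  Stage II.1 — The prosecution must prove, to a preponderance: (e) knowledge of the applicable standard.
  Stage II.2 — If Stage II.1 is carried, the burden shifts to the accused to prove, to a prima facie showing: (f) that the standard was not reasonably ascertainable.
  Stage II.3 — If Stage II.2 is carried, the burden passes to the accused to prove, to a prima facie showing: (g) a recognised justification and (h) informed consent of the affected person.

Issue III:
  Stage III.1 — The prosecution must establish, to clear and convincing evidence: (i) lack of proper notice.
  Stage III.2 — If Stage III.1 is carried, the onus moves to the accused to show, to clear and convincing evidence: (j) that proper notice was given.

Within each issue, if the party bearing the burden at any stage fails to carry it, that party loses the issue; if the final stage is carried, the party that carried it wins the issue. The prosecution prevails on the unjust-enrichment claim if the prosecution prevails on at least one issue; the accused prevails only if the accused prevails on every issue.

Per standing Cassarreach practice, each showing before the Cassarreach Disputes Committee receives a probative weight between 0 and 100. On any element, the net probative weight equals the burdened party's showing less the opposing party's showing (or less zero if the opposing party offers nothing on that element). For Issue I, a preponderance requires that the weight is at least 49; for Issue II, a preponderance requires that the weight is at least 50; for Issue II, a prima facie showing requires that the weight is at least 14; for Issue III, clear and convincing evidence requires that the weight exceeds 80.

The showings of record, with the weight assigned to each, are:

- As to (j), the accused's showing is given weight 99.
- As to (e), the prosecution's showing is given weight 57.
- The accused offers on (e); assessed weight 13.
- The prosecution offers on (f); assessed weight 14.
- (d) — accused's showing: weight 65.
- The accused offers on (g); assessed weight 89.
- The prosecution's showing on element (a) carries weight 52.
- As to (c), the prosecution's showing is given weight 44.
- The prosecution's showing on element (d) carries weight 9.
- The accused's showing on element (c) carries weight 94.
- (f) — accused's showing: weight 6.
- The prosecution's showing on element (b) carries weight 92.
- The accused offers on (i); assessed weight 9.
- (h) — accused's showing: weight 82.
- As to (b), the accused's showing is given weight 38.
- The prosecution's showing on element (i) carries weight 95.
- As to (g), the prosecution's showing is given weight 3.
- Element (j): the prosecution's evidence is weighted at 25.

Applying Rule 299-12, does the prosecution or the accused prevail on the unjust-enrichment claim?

prosecution

— Issue I —
Stage I.1 — burden on prosecution; standard: a preponderance (weight is at least 49).
    (a): 52 ≥ 49 [met]
    (b): 92 − 38 = 54 ≥ 49 [met]
  Stage I.1 is satisfied; the onus moves to the accused.
Stage I.2 — burden on accused; standard: a preponderance (weight is at least 49).
    (c): 94 − 44 = 50 ≥ 49 [met]
    (d): 65 − 9 = 56 ≥ 49 [met]
  All elements met at the final stage.
Every stage carried; the accused prevails on this issue.
— Issue II —
At Stage II.1 the prosecution must meet a preponderance (weight is at least 50): on (e) the weight is 57 less the opposing 13 gives net 44, < 50, so (e) does not meet the standard.
  Stage II.1 not carried; the prosecution fails its burden.
So the accused prevails on this issue.
— Issue III —
At Stage III.1 the prosecution must meet clear and convincing evidence (weight exceeds 80): on (i) the weight is 95 less the opposing 9 gives net 86, which does exceed 80, so (i) meets the standard.
  All elements met. The burden passes to the accused.
At Stage III.2 the accused must meet clear and convincing evidence (weight exceeds 80): on (j) the weight is 99 less the opposing 25 gives net 74, which does not exceed 80, so (j) does not meet the standard.
  Not every element is met, so the accused fails to carry Stage III.2.
So the prosecution prevails on this issue.
Per-issue: Issue I → accused; Issue II → accused; Issue III → prosecution. The prosecution must prevail on at least one issue; overall, the prosecution prevails.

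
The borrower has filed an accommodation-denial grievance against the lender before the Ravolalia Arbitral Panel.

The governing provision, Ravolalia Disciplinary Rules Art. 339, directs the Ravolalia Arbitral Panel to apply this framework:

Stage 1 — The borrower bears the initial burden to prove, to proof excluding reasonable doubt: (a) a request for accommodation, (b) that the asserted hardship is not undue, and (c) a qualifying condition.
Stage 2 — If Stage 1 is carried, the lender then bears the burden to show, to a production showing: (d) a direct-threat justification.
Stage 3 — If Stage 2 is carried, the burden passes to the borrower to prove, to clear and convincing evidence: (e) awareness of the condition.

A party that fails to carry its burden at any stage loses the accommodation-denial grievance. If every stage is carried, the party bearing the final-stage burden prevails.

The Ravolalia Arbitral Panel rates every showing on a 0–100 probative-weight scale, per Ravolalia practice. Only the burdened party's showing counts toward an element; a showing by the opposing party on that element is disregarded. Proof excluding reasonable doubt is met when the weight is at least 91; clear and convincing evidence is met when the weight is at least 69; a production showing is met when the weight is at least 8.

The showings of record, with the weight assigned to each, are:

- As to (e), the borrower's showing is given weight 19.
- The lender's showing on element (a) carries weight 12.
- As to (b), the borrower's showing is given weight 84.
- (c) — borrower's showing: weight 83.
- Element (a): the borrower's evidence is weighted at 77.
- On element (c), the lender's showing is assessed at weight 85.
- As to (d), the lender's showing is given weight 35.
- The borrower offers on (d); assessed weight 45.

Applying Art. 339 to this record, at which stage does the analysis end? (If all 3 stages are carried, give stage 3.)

Stage 1 — burden on borrower; standard: proof excluding reasonable doubt (weight is at least 91).
    (a): 77 (lender's 12 disregarded) < 91 [not met]
    (b): 84 < 91 [not met]
    (c): 83 (lender's 85 disregarded) < 91 [not met]
  Not every element is met, so the borrower fails to carry Stage 1.
The lender prevails.

stage 1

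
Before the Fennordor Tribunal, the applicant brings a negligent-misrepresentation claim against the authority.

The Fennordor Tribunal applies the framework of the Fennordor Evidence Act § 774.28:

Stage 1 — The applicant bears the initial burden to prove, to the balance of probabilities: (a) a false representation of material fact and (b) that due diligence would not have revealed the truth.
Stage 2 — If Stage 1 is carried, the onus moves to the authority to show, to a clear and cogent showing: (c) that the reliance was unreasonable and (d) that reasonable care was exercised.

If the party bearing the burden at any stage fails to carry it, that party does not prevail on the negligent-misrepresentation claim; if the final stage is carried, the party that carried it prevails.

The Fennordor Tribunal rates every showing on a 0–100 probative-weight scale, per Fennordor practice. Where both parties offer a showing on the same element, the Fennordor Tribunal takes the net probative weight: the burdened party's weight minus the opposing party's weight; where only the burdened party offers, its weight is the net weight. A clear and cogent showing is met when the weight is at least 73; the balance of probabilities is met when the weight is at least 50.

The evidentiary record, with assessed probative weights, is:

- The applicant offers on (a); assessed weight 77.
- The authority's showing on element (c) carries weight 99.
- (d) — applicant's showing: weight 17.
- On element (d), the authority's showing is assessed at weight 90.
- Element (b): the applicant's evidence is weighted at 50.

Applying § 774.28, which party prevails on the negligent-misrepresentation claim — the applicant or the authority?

Stage 1 (applicant, the balance of probabilities, weight is at least 50): (a) 77 ≥ 50 — meets; (b) 50 ≥ 50 — meets.
  The applicant carries Stage 1; the authority now bears the burden.
Stage 2 (authority, a clear and cogent showing, weight is at least 73): (c) 99 ≥ 73 — meets; (d) net 90−17=73 ≥ 73 — meets.
  All elements met at the final stage.
Every stage carried; the authority prevails.

authority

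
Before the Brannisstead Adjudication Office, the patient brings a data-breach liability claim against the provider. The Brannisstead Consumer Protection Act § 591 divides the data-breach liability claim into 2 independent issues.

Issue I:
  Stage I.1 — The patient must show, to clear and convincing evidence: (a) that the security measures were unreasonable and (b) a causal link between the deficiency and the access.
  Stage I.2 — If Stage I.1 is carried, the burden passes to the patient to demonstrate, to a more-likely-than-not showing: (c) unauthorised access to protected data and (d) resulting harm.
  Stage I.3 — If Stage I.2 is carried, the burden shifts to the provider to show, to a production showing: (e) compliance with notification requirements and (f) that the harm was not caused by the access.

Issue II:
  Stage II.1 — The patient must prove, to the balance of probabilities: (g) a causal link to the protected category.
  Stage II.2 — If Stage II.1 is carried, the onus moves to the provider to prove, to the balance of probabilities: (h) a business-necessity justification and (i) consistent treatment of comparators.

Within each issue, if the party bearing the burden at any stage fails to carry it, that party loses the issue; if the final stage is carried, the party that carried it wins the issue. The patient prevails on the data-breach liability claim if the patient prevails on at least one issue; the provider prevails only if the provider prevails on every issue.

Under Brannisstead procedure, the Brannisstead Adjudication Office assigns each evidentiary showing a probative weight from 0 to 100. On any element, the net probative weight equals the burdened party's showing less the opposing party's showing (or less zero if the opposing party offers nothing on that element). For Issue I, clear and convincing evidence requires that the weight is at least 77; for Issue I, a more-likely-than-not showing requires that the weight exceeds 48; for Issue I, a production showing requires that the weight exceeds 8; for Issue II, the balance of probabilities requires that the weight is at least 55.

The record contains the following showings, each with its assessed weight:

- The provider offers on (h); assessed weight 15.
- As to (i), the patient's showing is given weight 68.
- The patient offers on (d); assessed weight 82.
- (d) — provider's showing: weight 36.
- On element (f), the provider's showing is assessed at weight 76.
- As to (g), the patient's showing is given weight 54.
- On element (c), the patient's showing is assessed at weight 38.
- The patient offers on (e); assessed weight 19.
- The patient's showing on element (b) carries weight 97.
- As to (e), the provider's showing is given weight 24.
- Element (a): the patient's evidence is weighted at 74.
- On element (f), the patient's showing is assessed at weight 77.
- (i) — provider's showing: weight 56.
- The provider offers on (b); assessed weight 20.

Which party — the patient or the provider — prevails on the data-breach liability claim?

— Issue I —
At Stage I.1 the patient must meet clear and convincing evidence (weight is at least 77): on (a) the weight is 74, which does not reach 77, so (a) does not meet the standard; on (b) the weight is 97 less the opposing 20 gives net 77, ≥ 77, so (b) meets the standard.
  Stage I.1 not carried; the patient fails its burden.
The analysis ends at Stage I.1; the provider prevails on this issue.
— Issue II —
At Stage II.1 the patient must meet the balance of probabilities (weight is at least 55): on (g) the weight is 54, which does not reach 55, so (g) does not meet the standard.
  Not every element is met, so the patient fails to carry Stage II.1.
So the provider prevails on this issue.
Per-issue: Issue I → provider; Issue II → provider. The patient must prevail on at least one issue; overall, the provider prevails.

provider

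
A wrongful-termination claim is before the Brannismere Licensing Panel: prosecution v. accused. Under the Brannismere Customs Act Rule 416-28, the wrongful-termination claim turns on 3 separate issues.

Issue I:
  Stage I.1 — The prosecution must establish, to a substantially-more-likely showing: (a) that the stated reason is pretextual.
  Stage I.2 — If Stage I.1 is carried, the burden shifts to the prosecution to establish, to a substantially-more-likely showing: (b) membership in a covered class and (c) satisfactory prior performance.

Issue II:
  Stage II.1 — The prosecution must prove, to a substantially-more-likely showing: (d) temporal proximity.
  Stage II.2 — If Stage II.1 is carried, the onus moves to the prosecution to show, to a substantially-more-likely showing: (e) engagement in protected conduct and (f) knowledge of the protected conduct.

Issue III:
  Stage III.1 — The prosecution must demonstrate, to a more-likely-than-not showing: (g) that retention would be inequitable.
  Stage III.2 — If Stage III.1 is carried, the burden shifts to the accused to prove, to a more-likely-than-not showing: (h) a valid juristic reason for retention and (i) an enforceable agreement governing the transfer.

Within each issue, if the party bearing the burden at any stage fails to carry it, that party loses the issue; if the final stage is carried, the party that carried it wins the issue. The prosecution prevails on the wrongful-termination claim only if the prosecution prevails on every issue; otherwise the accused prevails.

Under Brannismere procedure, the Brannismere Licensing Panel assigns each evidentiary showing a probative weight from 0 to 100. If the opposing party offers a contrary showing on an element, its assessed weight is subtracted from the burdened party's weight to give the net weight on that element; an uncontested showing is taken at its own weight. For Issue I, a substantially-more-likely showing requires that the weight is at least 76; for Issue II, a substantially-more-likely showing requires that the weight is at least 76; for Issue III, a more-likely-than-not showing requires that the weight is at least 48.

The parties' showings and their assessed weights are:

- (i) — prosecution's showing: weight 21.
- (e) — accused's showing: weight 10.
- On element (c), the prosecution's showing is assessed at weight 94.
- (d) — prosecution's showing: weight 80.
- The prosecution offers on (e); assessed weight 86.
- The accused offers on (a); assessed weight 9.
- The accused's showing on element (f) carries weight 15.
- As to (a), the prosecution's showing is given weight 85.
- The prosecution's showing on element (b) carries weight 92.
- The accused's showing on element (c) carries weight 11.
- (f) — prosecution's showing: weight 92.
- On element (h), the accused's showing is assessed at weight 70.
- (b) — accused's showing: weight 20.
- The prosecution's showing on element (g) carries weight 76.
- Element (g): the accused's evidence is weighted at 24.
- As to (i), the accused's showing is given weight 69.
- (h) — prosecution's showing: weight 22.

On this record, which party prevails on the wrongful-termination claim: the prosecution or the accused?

accused

— Issue I —
Stage I.1 — burden on prosecution; standard: a substantially-more-likely showing (weight is at least 76).
    (a): 85 − 9 = 76 ≥ 76 [met]
  Stage I.1 is satisfied; the prosecution continues to bear the burden.
Stage I.2 — burden on prosecution; standard: a substantially-more-likely showing (weight is at least 76).
    (b): 92 − 20 = 72 < 76 [not met]
    (c): 94 − 11 = 83 ≥ 76 [met]
  Not every element is met, so the prosecution fails to carry Stage I.2.
So the accused prevails on this issue.
— Issue II —
Stage II.1 — burden on prosecution; standard: a substantially-more-likely showing (weight is at least 76).
    (d): 80 ≥ 76 [met]
  All elements met. The prosecution retains the burden for Stage II.2.
Stage II.2 — burden on prosecution; standard: a substantially-more-likely showing (weight is at least 76).
    (e): 86 − 10 = 76 ≥ 76 [met]
    (f): 92 − 15 = 77 ≥ 76 [met]
  All elements met at the final stage.
With every stage satisfied, the prosecution prevails on this issue.
— Issue III —
Stage III.1 (prosecution, a more-likely-than-not showing, weight is at least 48): (g) net 76−24=52 ≥ 48 — meets.
  Stage III.1 carried; the burden shifts to the accused.
Stage III.2 (accused, a more-likely-than-not showing, weight is at least 48): (h) net 70−22=48 ≥ 48 — meets; (i) net 69−21=48 ≥ 48 — meets.
  Stage III.2 carried; the final stage is satisfied.
All stages carried — the accused prevails on this issue.
Per-issue: Issue I → accused; Issue II → prosecution; Issue III → accused. The prosecution must prevail on every issue; overall, the accused prevails.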